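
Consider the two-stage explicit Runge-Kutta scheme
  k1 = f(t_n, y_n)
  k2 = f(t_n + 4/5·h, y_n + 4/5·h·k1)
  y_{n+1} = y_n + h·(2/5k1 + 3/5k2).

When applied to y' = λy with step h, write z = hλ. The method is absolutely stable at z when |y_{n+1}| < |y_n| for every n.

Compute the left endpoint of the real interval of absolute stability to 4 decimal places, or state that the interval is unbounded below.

left endpoint -2.0833.

On y'=λy, z=hλ:
  k1=λy_n ⇒ h·k1=z·y_n;  k2=λ(1+4/5z)y_n ⇒ h·k2=z(1+4/5z)y_n
  y_{n+1}/y_n = 1 + 2/5z + 3/5z(1+4/5z) = 1 + z + 12/25z²
  ⇒ R(z) = 1 + z + 12/25z².

Solve |R(x)|<1 on ℝ⁻.
x=-1.63: |R|=0.6453
R=1: x+12/25x²=0 ⇒ x=−25/12=-2.0833; min R=1−1/(4·12/25)=0.4792>−1
Confirm numerically:
  x=-1.809: |R|=0.76179 <1
  x=-1.672: |R|=0.66988 <1
  x=-1.207: |R|=0.49229 <1
  x=-2.440: |R|=1.41773 >1
  x=-2.324: |R|=1.26847 >1
  x=-2.271: |R|=1.20457 >1
Interval (-2.0833, 0).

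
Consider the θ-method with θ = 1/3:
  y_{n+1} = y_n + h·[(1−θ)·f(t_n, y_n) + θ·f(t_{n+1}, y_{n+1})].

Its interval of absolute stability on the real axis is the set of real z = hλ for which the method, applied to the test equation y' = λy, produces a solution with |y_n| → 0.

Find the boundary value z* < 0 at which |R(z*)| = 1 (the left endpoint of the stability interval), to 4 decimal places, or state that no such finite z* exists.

Set f=λy, z=hλ:
  y_{n+1} = y_n + z·[2/3·y_n + 1/3·y_{n+1}] ⇒ (1 − 1/3z)y_{n+1} = (1 + 2/3z)y_n
  R(z) = (1 + 2/3z)/(1 − 1/3z).

Solve |R(x)|<1 on ℝ⁻.
x=-0.34: |R|=0.6946
R=−1: 1+2/3x = −1+1/3x ⇒ -1/3x=2 ⇒ x=2/(-1/3)=-6.0000
Confirm numerically:
  x=-5.787: |R|=0.97576 <1
  x=-4.423: |R|=0.78755 <1
  x=-2.622: |R|=0.39915 <1
  x=-6.541: |R|=1.05670 >1
  x=-6.539: |R|=1.05650 >1
  x=-6.291: |R|=1.03132 >1
Stable set (-6.0000, 0).

left endpoint -6.0000.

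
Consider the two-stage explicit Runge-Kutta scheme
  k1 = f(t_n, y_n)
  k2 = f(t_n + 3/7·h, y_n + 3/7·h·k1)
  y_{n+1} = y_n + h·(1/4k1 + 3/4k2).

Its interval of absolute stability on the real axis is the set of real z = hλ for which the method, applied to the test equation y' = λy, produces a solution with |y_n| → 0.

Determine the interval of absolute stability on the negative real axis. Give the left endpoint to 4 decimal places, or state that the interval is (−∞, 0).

Set f=λy, z=hλ:
  k1=λy_n ⇒ h·k1=z·y_n;  k2=λ(1+3/7z)y_n ⇒ h·k2=z(1+3/7z)y_n
  y_{n+1}/y_n = 1 + 1/4z + 3/4z(1+3/7z) = 1 + z + 9/28z²
  ⇒ R(z) = 1 + z + 9/28z².

Solve |R(x)|<1 on ℝ⁻.
x=-1.48: |R|=0.2241
R=1: x+9/28x²=0 ⇒ x=−28/9=-3.1111; min R=1−1/(4·9/28)=0.2222>−1
Confirm numerically:
  x=-3.038: |R|=0.92861 <1
  x=-1.989: |R|=0.28261 <1
  x=-1.353: |R|=0.23541 <1
  x=-3.600: |R|=1.56571 >1
  x=-3.443: |R|=1.36729 >1
  x=-3.158: |R|=1.04760 >1
Interval (-3.1111, 0).

(-3.1111, 0).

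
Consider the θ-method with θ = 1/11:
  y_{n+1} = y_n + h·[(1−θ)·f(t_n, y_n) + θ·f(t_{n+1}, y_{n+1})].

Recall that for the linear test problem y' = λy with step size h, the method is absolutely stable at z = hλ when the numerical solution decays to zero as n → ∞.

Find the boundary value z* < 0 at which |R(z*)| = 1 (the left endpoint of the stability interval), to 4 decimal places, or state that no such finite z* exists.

z* = -2.4444.

With y'=λy (z=hλ):
  y_{n+1} = y_n + z·[10/11·y_n + 1/11·y_{n+1}] ⇒ (1 − 1/11z)y_{n+1} = (1 + 10/11z)y_n
  ⇒ R(z) = (1 + 10/11z)/(1 − 1/11z).

Boundary: |R(x)|=1, x<0.
x=-0.53: |R|=0.4944
R=−1: 1+10/11x = −1+1/11x ⇒ -9/11x=2 ⇒ x=2/(-9/11)=-2.4444
Confirm numerically:
  x=-2.311: |R|=0.90977 <1
  x=-1.952: |R|=0.65781 <1
  x=-1.851: |R|=0.58439 <1
  x=-1.390: |R|=0.23406 <1
  x=-2.933: |R|=1.31558 >1
  x=-2.816: |R|=1.24204 >1
  x=-2.481: |R|=1.02440 >1
Interval (-2.4444, 0).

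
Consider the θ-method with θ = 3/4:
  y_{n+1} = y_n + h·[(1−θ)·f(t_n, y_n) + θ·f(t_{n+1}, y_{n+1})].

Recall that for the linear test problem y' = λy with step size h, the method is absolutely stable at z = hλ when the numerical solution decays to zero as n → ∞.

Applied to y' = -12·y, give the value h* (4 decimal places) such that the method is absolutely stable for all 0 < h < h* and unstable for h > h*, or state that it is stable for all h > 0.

Test eqn y'=λy, z=hλ:
  y_{n+1} = y_n + z·[1/4·y_n + 3/4·y_{n+1}] ⇒ (1 − 3/4z)y_{n+1} = (1 + 1/4z)y_n
  Hence R(z) = (1 + 1/4z)/(1 − 3/4z).

Need |R(x)|<1, x<0.
x=-0.51: |R|=0.6311
x=-2: |R|=0.2000
x=-10: |R|=0.1765
x=-100: |R|=0.3158
θ=3/4≥1/2 ⇒ |1+1/4x|<|1−3/4x| ∀x<0 ⇒ unbounded interval.

interval (−∞, 0). Any h>0 works for λ=-12.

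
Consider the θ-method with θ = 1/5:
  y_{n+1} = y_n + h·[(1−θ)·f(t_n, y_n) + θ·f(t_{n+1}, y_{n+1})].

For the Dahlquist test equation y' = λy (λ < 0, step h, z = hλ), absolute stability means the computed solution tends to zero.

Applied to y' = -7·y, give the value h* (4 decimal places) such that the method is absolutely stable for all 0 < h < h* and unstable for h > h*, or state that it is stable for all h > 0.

With y'=λy (z=hλ):
  y_{n+1} = y_n + z·[4/5·y_n + 1/5·y_{n+1}] ⇒ (1 − 1/5z)y_{n+1} = (1 + 4/5z)y_n
  Hence R(z) = (1 + 4/5z)/(1 − 1/5z).

Find x<0 with |R(x)|<1.
x=-0.62: |R|=0.4484
R=−1: 1+4/5x = −1+1/5x ⇒ -3/5x=2 ⇒ x=2/(-3/5)=-3.3333
Confirm numerically:
  x=-2.643: |R|=0.72903 <1
  x=-1.852: |R|=0.35143 <1
  x=-1.604: |R|=0.21442 <1
  x=-3.877: |R|=1.18373 >1
  x=-3.582: |R|=1.08693 >1
So |R|<1 on (-3.3333, 0).

(-3.3333,0); λ=-7 ⇒ h* = (10/3)/7 = 0.4762.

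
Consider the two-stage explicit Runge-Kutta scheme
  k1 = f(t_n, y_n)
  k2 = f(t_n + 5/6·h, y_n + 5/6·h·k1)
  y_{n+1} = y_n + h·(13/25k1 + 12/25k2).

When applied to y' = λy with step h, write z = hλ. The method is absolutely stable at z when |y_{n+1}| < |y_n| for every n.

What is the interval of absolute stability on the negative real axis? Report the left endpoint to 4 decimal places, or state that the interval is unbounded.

Set f=λy, z=hλ:
  k1=λy_n ⇒ h·k1=z·y_n;  k2=λ(1+5/6z)y_n ⇒ h·k2=z(1+5/6z)y_n
  y_{n+1}/y_n = 1 + 13/25z + 12/25z(1+5/6z) = 1 + z + 2/5z²
  so R(z) = 1 + z + 2/5z².

Boundary: |R(x)|=1, x<0.
x=-0.64: |R|=0.5238
R=1: x+2/5x²=0 ⇒ x=−5/2=-2.5000; min R=1−1/(4·2/5)=0.3750>−1
Confirm numerically:
  x=-2.161: |R|=0.70697 <1
  x=-1.745: |R|=0.47301 <1
  x=-1.329: |R|=0.37750 <1
  x=-2.786: |R|=1.31872 >1
  x=-2.626: |R|=1.13235 >1
Stable set (-2.5000, 0).

z∈(-2.5000,0).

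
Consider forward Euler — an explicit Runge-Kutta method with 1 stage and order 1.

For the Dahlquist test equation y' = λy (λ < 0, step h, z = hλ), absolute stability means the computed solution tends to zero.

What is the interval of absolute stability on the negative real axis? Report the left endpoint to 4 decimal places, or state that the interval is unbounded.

Set f=λy, z=hλ:
  order 1, 1-stage ⇒ R(z)=1+z
  (e.g. R(-0.55)=0.45000, |R|=0.45000)

Find x<0 with |R(x)|<1.
x=-0.55: |R|=0.4500
|R(-1.76)|=0.7600 |R(-1.38)|=0.3800 |R(-0.72)|=0.2800
Bisect:
  x_lo=-2.6219 |R|=1.6219  x_hi=-0.2343 |R|=0.7657
  mid=-1.42806 |R|=0.42806 →hi
  mid=-2.02496 |R|=1.02496 →lo
  mid=-1.72651 |R|=0.72651 →hi
  mid=-1.87573 |R|=0.87573 →hi
  mid=-1.95035 |R|=0.95035 →hi
  mid=-1.98765 |R|=0.98765 →hi
  mid=-2.00631 |R|=1.00631 →lo
  ...
  [-2.00004,-1.99989] ⇒ x*=-2.0000
Stable set (-2.0000, 0).

z∈(-2.0000,0).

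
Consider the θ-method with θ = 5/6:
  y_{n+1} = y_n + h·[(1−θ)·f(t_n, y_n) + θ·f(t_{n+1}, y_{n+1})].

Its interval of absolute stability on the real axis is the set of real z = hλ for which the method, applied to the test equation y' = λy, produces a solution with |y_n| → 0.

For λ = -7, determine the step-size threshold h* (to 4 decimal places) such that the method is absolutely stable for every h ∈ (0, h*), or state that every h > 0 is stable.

interval (−∞, 0). Any h>0 works for λ=-7.

With y'=λy (z=hλ):
  y_{n+1} = y_n + z·[1/6·y_n + 5/6·y_{n+1}] ⇒ (1 − 5/6z)y_{n+1} = (1 + 1/6z)y_n
  Hence R(z) = (1 + 1/6z)/(1 − 5/6z).

Find x<0 with |R(x)|<1.
x=-1.56: |R|=0.3217
x=-2: |R|=0.2500
x=-10: |R|=0.0714
x=-100: |R|=0.1858
θ=5/6≥1/2 ⇒ |1+1/6x|<|1−5/6x| ∀x<0 ⇒ interval (−∞,0).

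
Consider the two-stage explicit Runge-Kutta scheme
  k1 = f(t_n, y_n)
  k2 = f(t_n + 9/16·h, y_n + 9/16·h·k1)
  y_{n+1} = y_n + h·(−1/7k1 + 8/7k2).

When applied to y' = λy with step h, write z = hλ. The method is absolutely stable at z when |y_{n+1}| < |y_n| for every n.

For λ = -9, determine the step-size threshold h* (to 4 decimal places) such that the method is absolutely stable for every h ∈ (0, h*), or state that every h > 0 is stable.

(-1.5556,0); λ=-9 ⇒ h* = (14/9)/9 = 0.1728.

Test eqn y'=λy, z=hλ:
  k1=λy_n ⇒ h·k1=z·y_n;  k2=λ(1+9/16z)y_n ⇒ h·k2=z(1+9/16z)y_n
  y_{n+1}/y_n = 1 − 1/7z + 8/7z(1+9/16z) = 1 + z + 9/14z²
  R(z) = 1 + z + 9/14z².

Boundary: |R(x)|=1, x<0.
x=-0.76: |R|=0.6113
R=1: x+9/14x²=0 ⇒ x=−14/9=-1.5556; min R=1−1/(4·9/14)=0.6111>−1
Confirm numerically:
  x=-1.125: |R|=0.68862 <1
  x=-1.049: |R|=0.65840 <1
  x=-1.004: |R|=0.64401 <1
  x=-0.817: |R|=0.61210 <1
  x=-2.097: |R|=1.72991 >1
  x=-1.693: |R|=1.14959 >1
  x=-1.637: |R|=1.08571 >1
So |R|<1 on (-1.5556, 0).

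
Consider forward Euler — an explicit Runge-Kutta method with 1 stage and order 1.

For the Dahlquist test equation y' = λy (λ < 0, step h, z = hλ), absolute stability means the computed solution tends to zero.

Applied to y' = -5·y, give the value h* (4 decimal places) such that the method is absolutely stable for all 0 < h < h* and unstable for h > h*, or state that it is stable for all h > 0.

Set f=λy, z=hλ:
  order 1, 1-stage ⇒ R(z)=1+z
  (e.g. R(-1.34)=-0.34000, |R|=0.34000)

Boundary: |R(x)|=1, x<0.
x=-1.34: |R|=0.3400
|R(-2.09)|=1.0900 |R(-1.29)|=0.2900 |R(-0.72)|=0.2800
Bisect:
  x_lo=-2.4621 |R|=1.4621  x_hi=-0.3687 |R|=0.6313
  mid=-1.41540 |R|=0.41540 →hi
  mid=-1.93875 |R|=0.93875 →hi
  mid=-2.20043 |R|=1.20043 →lo
  mid=-2.06959 |R|=1.06959 →lo
  mid=-2.00417 |R|=1.00417 →lo
  mid=-1.97146 |R|=0.97146 →hi
  mid=-1.98782 |R|=0.98782 →hi
  mid=-1.99599 |R|=0.99599 →hi
  mid=-2.00008 |R|=1.00008 →lo
  mid=-1.99804 |R|=0.99804 →hi
  ...
  [-2.00008,-1.99995] ⇒ x*=-2.0000
Stable set (-2.0000, 0).

(-2.0000,0); λ=-5 ⇒ h* = 0.4000.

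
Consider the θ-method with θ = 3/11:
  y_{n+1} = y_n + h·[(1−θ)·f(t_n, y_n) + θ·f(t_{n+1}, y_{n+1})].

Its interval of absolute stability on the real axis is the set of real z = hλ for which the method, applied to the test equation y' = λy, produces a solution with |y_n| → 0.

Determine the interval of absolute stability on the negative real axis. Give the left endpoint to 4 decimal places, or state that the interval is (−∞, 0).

With y'=λy (z=hλ):
  y_{n+1} = y_n + z·[8/11·y_n + 3/11·y_{n+1}] ⇒ (1 − 3/11z)y_{n+1} = (1 + 8/11z)y_n
  so R(z) = (1 + 8/11z)/(1 − 3/11z).

Boundary: |R(x)|=1, x<0.
x=-0.38: |R|=0.6557
R=−1: 1+8/11x = −1+3/11x ⇒ -5/11x=2 ⇒ x=2/(-5/11)=-4.4000
Confirm numerically:
  x=-3.820: |R|=0.87088 <1
  x=-3.613: |R|=0.81982 <1
  x=-2.270: |R|=0.40202 <1
  x=-4.949: |R|=1.10620 >1
  x=-4.571: |R|=1.03460 >1
Stable set (-4.4000, 0).

z∈(-4.4000,0).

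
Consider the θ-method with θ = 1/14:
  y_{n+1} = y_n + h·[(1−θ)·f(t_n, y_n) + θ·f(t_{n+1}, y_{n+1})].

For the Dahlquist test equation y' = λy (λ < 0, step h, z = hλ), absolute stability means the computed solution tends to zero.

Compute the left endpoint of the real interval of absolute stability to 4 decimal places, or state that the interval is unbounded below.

left endpoint -2.3333.

On y'=λy, z=hλ:
  y_{n+1} = y_n + z·[13/14·y_n + 1/14·y_{n+1}] ⇒ (1 − 1/14z)y_{n+1} = (1 + 13/14z)y_n
  Hence R(z) = (1 + 13/14z)/(1 − 1/14z).

Solve |R(x)|<1 on ℝ⁻.
x=-0.63: |R|=0.3971
R=−1: 1+13/14x = −1+1/14x ⇒ -6/7x=2 ⇒ x=2/(-6/7)=-2.3333
Confirm numerically:
  x=-2.251: |R|=0.93920 <1
  x=-2.135: |R|=0.85249 <1
  x=-1.473: |R|=0.33277 <1
  x=-0.950: |R|=0.11037 <1
  x=-2.575: |R|=1.17496 >1
  x=-2.426: |R|=1.06770 >1
Stable set (-2.3333, 0).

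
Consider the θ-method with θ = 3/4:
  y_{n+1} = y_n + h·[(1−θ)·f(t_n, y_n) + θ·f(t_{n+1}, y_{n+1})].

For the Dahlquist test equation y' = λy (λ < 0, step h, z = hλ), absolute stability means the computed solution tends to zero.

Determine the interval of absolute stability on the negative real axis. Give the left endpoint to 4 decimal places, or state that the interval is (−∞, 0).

(−∞, 0) — no finite endpoint.

Test eqn y'=λy, z=hλ:
  y_{n+1} = y_n + z·[1/4·y_n + 3/4·y_{n+1}] ⇒ (1 − 3/4z)y_{n+1} = (1 + 1/4z)y_n
  so R(z) = (1 + 1/4z)/(1 − 3/4z).

Solve |R(x)|<1 on ℝ⁻.
x=-0.31: |R|=0.7485
x=-2: |R|=0.2000
x=-10: |R|=0.1765
x=-100: |R|=0.3158
θ=3/4≥1/2 ⇒ |1+1/4x|<|1−3/4x| ∀x<0 ⇒ unbounded interval.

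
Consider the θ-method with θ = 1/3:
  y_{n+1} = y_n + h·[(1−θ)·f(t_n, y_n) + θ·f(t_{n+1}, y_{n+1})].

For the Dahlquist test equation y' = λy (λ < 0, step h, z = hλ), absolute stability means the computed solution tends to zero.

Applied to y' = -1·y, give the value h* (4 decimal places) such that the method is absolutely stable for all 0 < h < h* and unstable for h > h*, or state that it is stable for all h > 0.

On y'=λy, z=hλ:
  y_{n+1} = y_n + z·[2/3·y_n + 1/3·y_{n+1}] ⇒ (1 − 1/3z)y_{n+1} = (1 + 2/3z)y_n
  Hence R(z) = (1 + 2/3z)/(1 − 1/3z).

Find x<0 with |R(x)|<1.
x=-0.66: |R|=0.4590
R=−1: 1+2/3x = −1+1/3x ⇒ -1/3x=2 ⇒ x=2/(-1/3)=-6.0000
Confirm numerically:
  x=-5.880: |R|=0.98649 <1
  x=-5.552: |R|=0.94761 <1
  x=-4.917: |R|=0.86321 <1
  x=-4.461: |R|=0.79373 <1
  x=-6.306: |R|=1.03288 >1
  x=-6.158: |R|=1.01725 >1
  x=-6.090: |R|=1.00990 >1
Interval (-6.0000, 0).

(-6.0000,0); λ=-1 ⇒ h* = (6)/1 = 6.0000.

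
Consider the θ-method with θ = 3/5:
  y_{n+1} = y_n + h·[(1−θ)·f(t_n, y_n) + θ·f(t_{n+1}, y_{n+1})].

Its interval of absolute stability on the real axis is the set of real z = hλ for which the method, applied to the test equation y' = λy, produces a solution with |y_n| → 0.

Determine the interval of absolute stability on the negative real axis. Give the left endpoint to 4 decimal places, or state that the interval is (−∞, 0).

interval (−∞, 0).

Set f=λy, z=hλ:
  y_{n+1} = y_n + z·[2/5·y_n + 3/5·y_{n+1}] ⇒ (1 − 3/5z)y_{n+1} = (1 + 2/5z)y_n
  so R(z) = (1 + 2/5z)/(1 − 3/5z).

Solve |R(x)|<1 on ℝ⁻.
x=-0.98: |R|=0.3829
x=-2: |R|=0.0909
x=-10: |R|=0.4286
x=-100: |R|=0.6393
θ=3/5≥1/2 ⇒ |1+2/5x|<|1−3/5x| ∀x<0 ⇒ unbounded interval.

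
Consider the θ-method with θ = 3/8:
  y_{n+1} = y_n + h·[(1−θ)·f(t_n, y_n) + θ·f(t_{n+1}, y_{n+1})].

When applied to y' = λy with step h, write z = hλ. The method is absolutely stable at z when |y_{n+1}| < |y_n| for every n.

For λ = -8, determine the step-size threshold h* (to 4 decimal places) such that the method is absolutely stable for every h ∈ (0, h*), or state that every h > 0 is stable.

(-8.0000,0); λ=-8 ⇒ h* = (8)/8 = 1.0000.

On y'=λy, z=hλ:
  y_{n+1} = y_n + z·[5/8·y_n + 3/8·y_{n+1}] ⇒ (1 − 3/8z)y_{n+1} = (1 + 5/8z)y_n
  Hence R(z) = (1 + 5/8z)/(1 − 3/8z).

Solve |R(x)|<1 on ℝ⁻.
x=-1.55: |R|=0.0198
R=−1: 1+5/8x = −1+3/8x ⇒ -1/4x=2 ⇒ x=2/(-1/4)=-8.0000
Confirm numerically:
  x=-7.439: |R|=0.96299 <1
  x=-6.573: |R|=0.89704 <1
  x=-5.233: |R|=0.76649 <1
  x=-3.755: |R|=0.55930 <1
  x=-8.407: |R|=1.02450 >1
  x=-8.078: |R|=1.00484 >1
Interval (-8.0000, 0).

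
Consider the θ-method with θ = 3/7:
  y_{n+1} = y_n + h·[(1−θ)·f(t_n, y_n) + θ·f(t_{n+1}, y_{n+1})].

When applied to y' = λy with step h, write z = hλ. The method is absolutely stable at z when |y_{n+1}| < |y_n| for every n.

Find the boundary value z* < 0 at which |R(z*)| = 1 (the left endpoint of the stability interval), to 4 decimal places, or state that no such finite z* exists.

left endpoint -14.0000.

Set f=λy, z=hλ:
  y_{n+1} = y_n + z·[4/7·y_n + 3/7·y_{n+1}] ⇒ (1 − 3/7z)y_{n+1} = (1 + 4/7z)y_n
  ⇒ R(z) = (1 + 4/7z)/(1 − 3/7z).

Need |R(x)|<1, x<0.
x=-1.75: |R|=0.0000
R=−1: 1+4/7x = −1+3/7x ⇒ -1/7x=2 ⇒ x=2/(-1/7)=-14.0000
Confirm numerically:
  x=-12.194: |R|=0.95856 <1
  x=-11.998: |R|=0.95344 <1
  x=-9.442: |R|=0.87097 <1
  x=-14.521: |R|=1.01030 >1
  x=-14.460: |R|=1.00913 >1
  x=-14.351: |R|=1.00701 >1
So |R|<1 on (-14.0000, 0).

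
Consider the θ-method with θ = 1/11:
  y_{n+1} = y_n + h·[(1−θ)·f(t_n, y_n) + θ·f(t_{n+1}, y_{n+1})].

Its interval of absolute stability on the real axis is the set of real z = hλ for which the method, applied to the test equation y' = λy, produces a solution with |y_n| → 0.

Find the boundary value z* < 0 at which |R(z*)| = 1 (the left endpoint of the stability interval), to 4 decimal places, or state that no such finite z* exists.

z* = -2.4444.

Set f=λy, z=hλ:
  y_{n+1} = y_n + z·[10/11·y_n + 1/11·y_{n+1}] ⇒ (1 − 1/11z)y_{n+1} = (1 + 10/11z)y_n
  R(z) = (1 + 10/11z)/(1 − 1/11z).

Need |R(x)|<1, x<0.
x=-1.41: |R|=0.2498
R=−1: 1+10/11x = −1+1/11x ⇒ -9/11x=2 ⇒ x=2/(-9/11)=-2.4444
Confirm numerically:
  x=-2.291: |R|=0.89610 <1
  x=-1.076: |R|=0.01987 <1
  x=-1.019: |R|=0.06739 <1
  x=-3.042: |R|=1.38299 >1
  x=-2.898: |R|=1.29371 >1
  x=-2.588: |R|=1.09508 >1
So |R|<1 on (-2.4444, 0).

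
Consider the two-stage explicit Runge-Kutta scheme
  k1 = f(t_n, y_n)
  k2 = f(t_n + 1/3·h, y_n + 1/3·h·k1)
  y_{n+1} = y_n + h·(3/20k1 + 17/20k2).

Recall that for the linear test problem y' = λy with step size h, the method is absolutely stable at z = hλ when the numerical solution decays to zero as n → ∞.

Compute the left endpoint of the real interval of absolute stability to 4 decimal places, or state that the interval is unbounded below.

Test eqn y'=λy, z=hλ:
  k1=λy_n ⇒ h·k1=z·y_n;  k2=λ(1+1/3z)y_n ⇒ h·k2=z(1+1/3z)y_n
  y_{n+1}/y_n = 1 + 3/20z + 17/20z(1+1/3z) = 1 + z + 17/60z²
  so R(z) = 1 + z + 17/60z².

Boundary: |R(x)|=1, x<0.
x=-0.55: |R|=0.5357
R=1: x+17/60x²=0 ⇒ x=−60/17=-3.5294; min R=1−1/(4·17/60)=0.1176>−1
Confirm numerically:
  x=-3.329: |R|=0.81097 <1
  x=-2.990: |R|=0.54303 <1
  x=-2.581: |R|=0.30644 <1
  x=-2.269: |R|=0.18970 <1
  x=-3.916: |R|=1.42893 >1
  x=-3.758: |R|=1.24339 >1
Stable set (-3.5294, 0).

left endpoint -3.5294.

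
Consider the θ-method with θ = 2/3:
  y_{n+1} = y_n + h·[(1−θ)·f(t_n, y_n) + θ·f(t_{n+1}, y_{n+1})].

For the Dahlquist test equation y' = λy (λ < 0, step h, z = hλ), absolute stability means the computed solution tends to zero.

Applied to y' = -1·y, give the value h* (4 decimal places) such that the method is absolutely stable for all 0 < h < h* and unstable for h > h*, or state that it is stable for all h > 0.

On y'=λy, z=hλ:
  y_{n+1} = y_n + z·[1/3·y_n + 2/3·y_{n+1}] ⇒ (1 − 2/3z)y_{n+1} = (1 + 1/3z)y_n
  Hence R(z) = (1 + 1/3z)/(1 − 2/3z).

Need |R(x)|<1, x<0.
x=-1.49: |R|=0.2525
x=-2: |R|=0.1429
x=-10: |R|=0.3043
x=-100: |R|=0.4778
θ=2/3≥1/2 ⇒ |1+1/3x|<|1−2/3x| ∀x<0 ⇒ interval (−∞,0).

unbounded; (−∞, 0). Any h>0 works for λ=-1.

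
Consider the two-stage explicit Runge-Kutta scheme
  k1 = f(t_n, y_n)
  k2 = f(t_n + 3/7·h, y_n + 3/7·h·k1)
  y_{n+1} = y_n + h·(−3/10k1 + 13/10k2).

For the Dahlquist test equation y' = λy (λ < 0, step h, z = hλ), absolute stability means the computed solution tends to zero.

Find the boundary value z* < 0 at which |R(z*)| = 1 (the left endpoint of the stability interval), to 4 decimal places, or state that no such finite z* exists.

left endpoint -1.7949.

Test eqn y'=λy, z=hλ:
  k1=λy_n ⇒ h·k1=z·y_n;  k2=λ(1+3/7z)y_n ⇒ h·k2=z(1+3/7z)y_n
  y_{n+1}/y_n = 1 − 3/10z + 13/10z(1+3/7z) = 1 + z + 39/70z²
  ⇒ R(z) = 1 + z + 39/70z².

Need |R(x)|<1, x<0.
x=-0.94: |R|=0.5523
R=1: x+39/70x²=0 ⇒ x=−70/39=-1.7949; min R=1−1/(4·39/70)=0.5513>−1
Confirm numerically:
  x=-0.988: |R|=0.55585 <1
  x=-0.890: |R|=0.55131 <1
  x=-0.806: |R|=0.55594 <1
  x=-2.131: |R|=1.39908 >1
  x=-1.905: |R|=1.11689 >1
So |R|<1 on (-1.7949, 0).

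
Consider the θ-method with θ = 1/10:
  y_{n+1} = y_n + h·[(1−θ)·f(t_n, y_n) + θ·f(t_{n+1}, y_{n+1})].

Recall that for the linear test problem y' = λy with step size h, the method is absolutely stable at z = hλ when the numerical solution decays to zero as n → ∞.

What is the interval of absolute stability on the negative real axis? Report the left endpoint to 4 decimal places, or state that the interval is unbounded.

z∈(-2.5000,0).

Set f=λy, z=hλ:
  y_{n+1} = y_n + z·[9/10·y_n + 1/10·y_{n+1}] ⇒ (1 − 1/10z)y_{n+1} = (1 + 9/10z)y_n
  ⇒ R(z) = (1 + 9/10z)/(1 − 1/10z).

Need |R(x)|<1, x<0.
x=-0.76: |R|=0.2937
R=−1: 1+9/10x = −1+1/10x ⇒ -4/5x=2 ⇒ x=2/(-4/5)=-2.5000
Confirm numerically:
  x=-2.423: |R|=0.95041 <1
  x=-1.901: |R|=0.59734 <1
  x=-1.868: |R|=0.57398 <1
  x=-1.277: |R|=0.13239 <1
  x=-2.677: |R|=1.11170 >1
  x=-2.650: |R|=1.09486 >1
Stable set (-2.5000, 0).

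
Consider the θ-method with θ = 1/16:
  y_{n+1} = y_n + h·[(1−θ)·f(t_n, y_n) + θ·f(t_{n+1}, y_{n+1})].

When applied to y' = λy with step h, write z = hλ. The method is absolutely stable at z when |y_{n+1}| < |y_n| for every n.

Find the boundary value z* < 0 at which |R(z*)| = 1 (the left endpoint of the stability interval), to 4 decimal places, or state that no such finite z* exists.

z* = -2.2857.

Set f=λy, z=hλ:
  y_{n+1} = y_n + z·[15/16·y_n + 1/16·y_{n+1}] ⇒ (1 − 1/16z)y_{n+1} = (1 + 15/16z)y_n
  so R(z) = (1 + 15/16z)/(1 − 1/16z).

Solve |R(x)|<1 on ℝ⁻.
x=-1.59: |R|=0.4463
R=−1: 1+15/16x = −1+1/16x ⇒ -7/8x=2 ⇒ x=2/(-7/8)=-2.2857
Confirm numerically:
  x=-2.069: |R|=0.83209 <1
  x=-1.345: |R|=0.24070 <1
  x=-1.093: |R|=0.02311 <1
  x=-2.750: |R|=1.34667 >1
  x=-2.552: |R|=1.20095 >1
Interval (-2.2857, 0).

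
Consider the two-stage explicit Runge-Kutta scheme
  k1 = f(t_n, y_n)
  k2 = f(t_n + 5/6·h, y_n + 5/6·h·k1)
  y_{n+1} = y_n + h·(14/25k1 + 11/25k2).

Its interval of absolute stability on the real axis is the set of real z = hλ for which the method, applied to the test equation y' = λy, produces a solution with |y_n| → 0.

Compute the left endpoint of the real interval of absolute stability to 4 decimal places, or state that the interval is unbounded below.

Test eqn y'=λy, z=hλ:
  k1=λy_n ⇒ h·k1=z·y_n;  k2=λ(1+5/6z)y_n ⇒ h·k2=z(1+5/6z)y_n
  y_{n+1}/y_n = 1 + 14/25z + 11/25z(1+5/6z) = 1 + z + 11/30z²
  Hence R(z) = 1 + z + 11/30z².

Boundary: |R(x)|=1, x<0.
x=-1.7: |R|=0.3597
R=1: x+11/30x²=0 ⇒ x=−30/11=-2.7273; min R=1−1/(4·11/30)=0.3182>−1
Confirm numerically:
  x=-1.915: |R|=0.42965 <1
  x=-1.488: |R|=0.32385 <1
  x=-3.020: |R|=1.32415 >1
  x=-2.845: |R|=1.12281 >1
So |R|<1 on (-2.7273, 0).

left endpoint -2.7273.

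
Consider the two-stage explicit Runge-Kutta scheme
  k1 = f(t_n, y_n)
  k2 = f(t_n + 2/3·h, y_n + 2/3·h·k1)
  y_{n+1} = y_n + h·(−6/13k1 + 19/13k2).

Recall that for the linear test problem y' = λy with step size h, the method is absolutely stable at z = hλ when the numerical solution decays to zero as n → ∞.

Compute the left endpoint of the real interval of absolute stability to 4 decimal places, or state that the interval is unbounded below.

Set f=λy, z=hλ:
  k1=λy_n ⇒ h·k1=z·y_n;  k2=λ(1+2/3z)y_n ⇒ h·k2=z(1+2/3z)y_n
  y_{n+1}/y_n = 1 − 6/13z + 19/13z(1+2/3z) = 1 + z + 38/39z²
  Hence R(z) = 1 + z + 38/39z².

Need |R(x)|<1, x<0.
x=-0.88: |R|=0.8745
R=1: x+38/39x²=0 ⇒ x=−39/38=-1.0263; min R=1−1/(4·38/39)=0.7434>−1
Confirm numerically:
  x=-0.999: |R|=0.97341 <1
  x=-0.870: |R|=0.86749 <1
  x=-0.592: |R|=0.74948 <1
  x=-1.540: |R|=1.77079 >1
  x=-1.511: |R|=1.71358 >1
  x=-1.390: |R|=1.49256 >1
So |R|<1 on (-1.0263, 0).

z* = -1.0263.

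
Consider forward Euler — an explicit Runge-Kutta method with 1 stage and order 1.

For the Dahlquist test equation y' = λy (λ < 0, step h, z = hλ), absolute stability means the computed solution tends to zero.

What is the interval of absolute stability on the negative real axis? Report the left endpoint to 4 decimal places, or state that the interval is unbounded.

Test eqn y'=λy, z=hλ:
  order 1, 1-stage ⇒ R(z)=1+z
  (e.g. R(-0.93)=0.07000, |R|=0.07000)

Solve |R(x)|<1 on ℝ⁻.
x=-0.93: |R|=0.0700
|R(-2.31)|=1.3100 |R(-1.97)|=0.9700 |R(-1.91)|=0.9100
Bisect:
  x_lo=-2.3284 |R|=1.3284  x_hi=-0.0984 |R|=0.9016
  mid=-1.21342 |R|=0.21342 →hi
  mid=-1.77092 |R|=0.77092 →hi
  mid=-2.04967 |R|=1.04967 →lo
  mid=-1.91029 |R|=0.91029 →hi
  mid=-1.97998 |R|=0.97998 →hi
  mid=-2.01482 |R|=1.01482 →lo
  mid=-1.99740 |R|=0.99740 →hi
  mid=-2.00611 |R|=1.00611 →lo
  ...
  [-2.00012,-1.99999] ⇒ x*=-2.0000
So |R|<1 on (-2.0000, 0).

z∈(-2.0000,0).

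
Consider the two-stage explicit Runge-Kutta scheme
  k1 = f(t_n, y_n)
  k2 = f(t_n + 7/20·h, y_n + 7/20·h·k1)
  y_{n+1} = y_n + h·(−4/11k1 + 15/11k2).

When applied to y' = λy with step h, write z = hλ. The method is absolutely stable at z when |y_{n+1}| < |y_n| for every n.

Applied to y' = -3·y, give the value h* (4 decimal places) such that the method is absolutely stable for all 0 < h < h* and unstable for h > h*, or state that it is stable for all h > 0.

On y'=λy, z=hλ:
  k1=λy_n ⇒ h·k1=z·y_n;  k2=λ(1+7/20z)y_n ⇒ h·k2=z(1+7/20z)y_n
  y_{n+1}/y_n = 1 − 4/11z + 15/11z(1+7/20z) = 1 + z + 21/44z²
  ⇒ R(z) = 1 + z + 21/44z².

Need |R(x)|<1, x<0.
x=-0.68: |R|=0.5407
R=1: x+21/44x²=0 ⇒ x=−44/21=-2.0952; min R=1−1/(4·21/44)=0.4762>−1
Confirm numerically:
  x=-1.858: |R|=0.78962 <1
  x=-1.446: |R|=0.55194 <1
  x=-1.218: |R|=0.49005 <1
  x=-0.890: |R|=0.48805 <1
  x=-2.686: |R|=1.75733 >1
  x=-2.361: |R|=1.29947 >1
  x=-2.344: |R|=1.27830 >1
Interval (-2.0952, 0).

(-2.0952,0); λ=-3 ⇒ h* = (44/21)/3 = 0.6984.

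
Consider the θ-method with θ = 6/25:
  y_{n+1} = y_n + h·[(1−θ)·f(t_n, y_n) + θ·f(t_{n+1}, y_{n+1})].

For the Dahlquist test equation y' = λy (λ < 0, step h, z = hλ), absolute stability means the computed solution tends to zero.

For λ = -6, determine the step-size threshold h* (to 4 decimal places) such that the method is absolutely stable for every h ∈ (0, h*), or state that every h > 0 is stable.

(-3.8462,0); λ=-6 ⇒ h* = (50/13)/6 = 0.6410.

On y'=λy, z=hλ:
  y_{n+1} = y_n + z·[19/25·y_n + 6/25·y_{n+1}] ⇒ (1 − 6/25z)y_{n+1} = (1 + 19/25z)y_n
  so R(z) = (1 + 19/25z)/(1 − 6/25z).

Solve |R(x)|<1 on ℝ⁻.
x=-1.33: |R|=0.0082
R=−1: 1+19/25x = −1+6/25x ⇒ -13/25x=2 ⇒ x=2/(-13/25)=-3.8462
Confirm numerically:
  x=-2.955: |R|=0.72888 <1
  x=-2.053: |R|=0.37534 <1
  x=-1.603: |R|=0.15763 <1
  x=-4.380: |R|=1.13534 >1
  x=-4.262: |R|=1.10690 >1
Interval (-3.8462, 0).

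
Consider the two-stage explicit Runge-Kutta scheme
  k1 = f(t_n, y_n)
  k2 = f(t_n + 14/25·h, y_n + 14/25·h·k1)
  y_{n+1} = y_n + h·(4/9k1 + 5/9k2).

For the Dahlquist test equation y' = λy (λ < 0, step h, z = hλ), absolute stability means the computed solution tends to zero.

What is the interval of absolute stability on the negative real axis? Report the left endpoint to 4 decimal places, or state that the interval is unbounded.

Test eqn y'=λy, z=hλ:
  k1=λy_n ⇒ h·k1=z·y_n;  k2=λ(1+14/25z)y_n ⇒ h·k2=z(1+14/25z)y_n
  y_{n+1}/y_n = 1 + 4/9z + 5/9z(1+14/25z) = 1 + z + 14/45z²
  R(z) = 1 + z + 14/45z².

Need |R(x)|<1, x<0.
x=-1.28: |R|=0.2297
R=1: x+14/45x²=0 ⇒ x=−45/14=-3.2143; min R=1−1/(4·14/45)=0.1964>−1
Confirm numerically:
  x=-2.836: |R|=0.66623 <1
  x=-2.143: |R|=0.28576 <1
  x=-1.895: |R|=0.22221 <1
  x=-1.293: |R|=0.22713 <1
  x=-3.505: |R|=1.31701 >1
  x=-3.341: |R|=1.13171 >1
So |R|<1 on (-3.2143, 0).

z∈(-3.2143,0).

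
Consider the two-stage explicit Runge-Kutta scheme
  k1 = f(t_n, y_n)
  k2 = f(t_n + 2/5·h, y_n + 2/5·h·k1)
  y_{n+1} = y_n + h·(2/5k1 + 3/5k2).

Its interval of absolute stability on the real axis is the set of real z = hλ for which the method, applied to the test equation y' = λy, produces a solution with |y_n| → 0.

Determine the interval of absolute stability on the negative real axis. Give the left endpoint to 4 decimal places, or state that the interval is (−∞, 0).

z∈(-4.1667,0).

Test eqn y'=λy, z=hλ:
  k1=λy_n ⇒ h·k1=z·y_n;  k2=λ(1+2/5z)y_n ⇒ h·k2=z(1+2/5z)y_n
  y_{n+1}/y_n = 1 + 2/5z + 3/5z(1+2/5z) = 1 + z + 6/25z²
  ⇒ R(z) = 1 + z + 6/25z².

Find x<0 with |R(x)|<1.
x=-0.62: |R|=0.4723
R=1: x+6/25x²=0 ⇒ x=−25/6=-4.1667; min R=1−1/(4·6/25)=-0.0417>−1
Confirm numerically:
  x=-3.392: |R|=0.36936 <1
  x=-3.225: |R|=0.27115 <1
  x=-3.159: |R|=0.23603 <1
  x=-2.203: |R|=0.03823 <1
  x=-4.731: |R|=1.64077 >1
  x=-4.655: |R|=1.54557 >1
Interval (-4.1667, 0).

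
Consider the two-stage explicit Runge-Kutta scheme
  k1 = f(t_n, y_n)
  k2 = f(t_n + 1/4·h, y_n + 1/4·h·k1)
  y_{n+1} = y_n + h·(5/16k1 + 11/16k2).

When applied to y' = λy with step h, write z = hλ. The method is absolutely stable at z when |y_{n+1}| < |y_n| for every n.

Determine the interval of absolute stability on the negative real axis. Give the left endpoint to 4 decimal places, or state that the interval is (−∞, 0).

Test eqn y'=λy, z=hλ:
  k1=λy_n ⇒ h·k1=z·y_n;  k2=λ(1+1/4z)y_n ⇒ h·k2=z(1+1/4z)y_n
  y_{n+1}/y_n = 1 + 5/16z + 11/16z(1+1/4z) = 1 + z + 11/64z²
  ⇒ R(z) = 1 + z + 11/64z².

Find x<0 with |R(x)|<1.
x=-1.16: |R|=0.0713
R=1: x+11/64x²=0 ⇒ x=−64/11=-5.8182; min R=1−1/(4·11/64)=-0.4545>−1
Confirm numerically:
  x=-5.506: |R|=0.70457 <1
  x=-4.038: |R|=0.23550 <1
  x=-2.826: |R|=0.45336 <1
  x=-2.751: |R|=0.45025 <1
  x=-6.264: |R|=1.47998 >1
  x=-6.145: |R|=1.34518 >1
  x=-6.077: |R|=1.27033 >1
Interval (-5.8182, 0).

(-5.8182, 0).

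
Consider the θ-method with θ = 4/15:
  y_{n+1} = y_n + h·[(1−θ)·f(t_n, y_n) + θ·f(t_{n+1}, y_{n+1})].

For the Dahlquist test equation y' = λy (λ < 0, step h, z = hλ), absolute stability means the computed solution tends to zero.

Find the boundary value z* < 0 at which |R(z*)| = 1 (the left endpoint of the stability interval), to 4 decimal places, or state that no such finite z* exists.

z* = -4.2857.

With y'=λy (z=hλ):
  y_{n+1} = y_n + z·[11/15·y_n + 4/15·y_{n+1}] ⇒ (1 − 4/15z)y_{n+1} = (1 + 11/15z)y_n
  R(z) = (1 + 11/15z)/(1 − 4/15z).

Boundary: |R(x)|=1, x<0.
x=-1.7: |R|=0.1697
R=−1: 1+11/15x = −1+4/15x ⇒ -7/15x=2 ⇒ x=2/(-7/15)=-4.2857
Confirm numerically:
  x=-3.307: |R|=0.75730 <1
  x=-2.156: |R|=0.36895 <1
  x=-1.794: |R|=0.21347 <1
  x=-4.829: |R|=1.11082 >1
  x=-4.656: |R|=1.07709 >1
So |R|<1 on (-4.2857, 0).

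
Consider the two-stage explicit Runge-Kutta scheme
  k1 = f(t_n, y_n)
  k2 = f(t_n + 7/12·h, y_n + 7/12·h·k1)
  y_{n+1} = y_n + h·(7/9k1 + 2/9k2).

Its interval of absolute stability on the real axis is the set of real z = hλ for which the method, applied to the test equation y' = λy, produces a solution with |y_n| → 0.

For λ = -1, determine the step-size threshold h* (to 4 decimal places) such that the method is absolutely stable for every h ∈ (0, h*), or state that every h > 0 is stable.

Test eqn y'=λy, z=hλ:
  k1=λy_n ⇒ h·k1=z·y_n;  k2=λ(1+7/12z)y_n ⇒ h·k2=z(1+7/12z)y_n
  y_{n+1}/y_n = 1 + 7/9z + 2/9z(1+7/12z) = 1 + z + 7/54z²
  so R(z) = 1 + z + 7/54z².

Boundary: |R(x)|=1, x<0.
x=-1.43: |R|=0.1649
R=1: x+7/54x²=0 ⇒ x=−54/7=-7.7143; min R=1−1/(4·7/54)=-0.9286>−1
Confirm numerically:
  x=-7.530: |R|=0.82012 <1
  x=-7.050: |R|=0.39292 <1
  x=-7.016: |R|=0.36492 <1
  x=-3.388: |R|=0.90004 <1
  x=-8.207: |R|=1.52418 >1
  x=-7.959: |R|=1.25248 >1
  x=-7.821: |R|=1.10819 >1
Interval (-7.7143, 0).

(-7.7143,0); λ=-1 ⇒ h* = (54/7)/1 = 7.7143.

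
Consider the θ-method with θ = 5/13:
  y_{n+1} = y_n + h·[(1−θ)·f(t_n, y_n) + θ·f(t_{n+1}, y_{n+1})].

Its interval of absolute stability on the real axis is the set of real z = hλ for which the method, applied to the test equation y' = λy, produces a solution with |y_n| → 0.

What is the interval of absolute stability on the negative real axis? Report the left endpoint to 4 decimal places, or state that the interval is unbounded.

(-8.6667, 0).

Test eqn y'=λy, z=hλ:
  y_{n+1} = y_n + z·[8/13·y_n + 5/13·y_{n+1}] ⇒ (1 − 5/13z)y_{n+1} = (1 + 8/13z)y_n
  so R(z) = (1 + 8/13z)/(1 − 5/13z).

Need |R(x)|<1, x<0.
x=-1.28: |R|=0.1423
R=−1: 1+8/13x = −1+5/13x ⇒ -3/13x=2 ⇒ x=2/(-3/13)=-8.6667
Confirm numerically:
  x=-8.073: |R|=0.96663 <1
  x=-6.338: |R|=0.84368 <1
  x=-4.367: |R|=0.62971 <1
  x=-9.193: |R|=1.02678 >1
  x=-8.877: |R|=1.01100 >1
  x=-8.773: |R|=1.00561 >1
So |R|<1 on (-8.6667, 0).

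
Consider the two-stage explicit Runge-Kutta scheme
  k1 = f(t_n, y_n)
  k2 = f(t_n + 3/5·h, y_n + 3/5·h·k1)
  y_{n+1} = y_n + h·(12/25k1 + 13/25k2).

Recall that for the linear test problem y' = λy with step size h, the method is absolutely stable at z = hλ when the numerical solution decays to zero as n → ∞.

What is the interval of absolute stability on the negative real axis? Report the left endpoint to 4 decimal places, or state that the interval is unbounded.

With y'=λy (z=hλ):
  k1=λy_n ⇒ h·k1=z·y_n;  k2=λ(1+3/5z)y_n ⇒ h·k2=z(1+3/5z)y_n
  y_{n+1}/y_n = 1 + 12/25z + 13/25z(1+3/5z) = 1 + z + 39/125z²
  Hence R(z) = 1 + z + 39/125z².

Find x<0 with |R(x)|<1.
x=-1.03: |R|=0.3010
R=1: x+39/125x²=0 ⇒ x=−125/39=-3.2051; min R=1−1/(4·39/125)=0.1987>−1
Confirm numerically:
  x=-2.778: |R|=0.62979 <1
  x=-2.174: |R|=0.30060 <1
  x=-1.933: |R|=0.23278 <1
  x=-1.645: |R|=0.19928 <1
  x=-3.663: |R|=1.52328 >1
  x=-3.610: |R|=1.45602 >1
  x=-3.256: |R|=1.05168 >1
Interval (-3.2051, 0).

z∈(-3.2051,0).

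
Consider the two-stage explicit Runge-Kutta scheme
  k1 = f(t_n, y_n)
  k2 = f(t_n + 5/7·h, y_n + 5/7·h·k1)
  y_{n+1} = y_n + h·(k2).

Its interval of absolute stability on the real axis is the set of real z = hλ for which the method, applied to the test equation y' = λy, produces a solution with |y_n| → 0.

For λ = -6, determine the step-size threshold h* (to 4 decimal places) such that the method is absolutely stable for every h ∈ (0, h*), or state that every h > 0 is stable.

With y'=λy (z=hλ):
  k1=λy_n ⇒ h·k1=z·y_n;  k2=λ(1+5/7z)y_n ⇒ h·k2=z(1+5/7z)y_n
  y_{n+1}/y_n = 1 + z(1+5/7z) = 1 + z + 5/7z²
  Hence R(z) = 1 + z + 5/7z².

Boundary: |R(x)|=1, x<0.
x=-0.74: |R|=0.6511
R=1: x+5/7x²=0 ⇒ x=−7/5=-1.4000; min R=1−1/(4·5/7)=0.6500>−1
Confirm numerically:
  x=-0.947: |R|=0.69358 <1
  x=-0.847: |R|=0.66543 <1
  x=-0.797: |R|=0.65672 <1
  x=-1.856: |R|=1.60453 >1
  x=-1.597: |R|=1.22472 >1
Interval (-1.4000, 0).

(-1.4000,0); λ=-6 ⇒ h* = (7/5)/6 = 0.2333.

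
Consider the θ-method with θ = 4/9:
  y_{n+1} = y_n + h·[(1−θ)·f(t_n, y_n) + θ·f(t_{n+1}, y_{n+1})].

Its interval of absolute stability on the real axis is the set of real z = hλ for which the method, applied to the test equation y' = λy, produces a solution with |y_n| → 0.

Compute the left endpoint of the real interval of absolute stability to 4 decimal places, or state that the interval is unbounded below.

z* = -18.0000.

Test eqn y'=λy, z=hλ:
  y_{n+1} = y_n + z·[5/9·y_n + 4/9·y_{n+1}] ⇒ (1 − 4/9z)y_{n+1} = (1 + 5/9z)y_n
  so R(z) = (1 + 5/9z)/(1 − 4/9z).

Find x<0 with |R(x)|<1.
x=-0.94: |R|=0.3370
R=−1: 1+5/9x = −1+4/9x ⇒ -1/9x=2 ⇒ x=2/(-1/9)=-18.0000
Confirm numerically:
  x=-17.369: |R|=0.99196 <1
  x=-16.866: |R|=0.98517 <1
  x=-10.946: |R|=0.86636 <1
  x=-18.426: |R|=1.00515 >1
  x=-18.381: |R|=1.00462 >1
  x=-18.093: |R|=1.00114 >1
Interval (-18.0000, 0).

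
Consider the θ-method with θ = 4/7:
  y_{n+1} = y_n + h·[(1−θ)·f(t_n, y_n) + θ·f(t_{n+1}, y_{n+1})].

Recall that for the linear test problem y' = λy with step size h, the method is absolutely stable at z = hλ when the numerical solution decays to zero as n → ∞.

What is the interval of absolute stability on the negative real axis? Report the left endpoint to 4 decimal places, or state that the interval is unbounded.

unbounded; (−∞, 0).

Set f=λy, z=hλ:
  y_{n+1} = y_n + z·[3/7·y_n + 4/7·y_{n+1}] ⇒ (1 − 4/7z)y_{n+1} = (1 + 3/7z)y_n
  R(z) = (1 + 3/7z)/(1 − 4/7z).

Find x<0 with |R(x)|<1.
x=-1.44: |R|=0.2100
x=-2: |R|=0.0667
x=-10: |R|=0.4894
x=-100: |R|=0.7199
θ=4/7≥1/2 ⇒ |1+3/7x|<|1−4/7x| ∀x<0 ⇒ stable on all of ℝ⁻.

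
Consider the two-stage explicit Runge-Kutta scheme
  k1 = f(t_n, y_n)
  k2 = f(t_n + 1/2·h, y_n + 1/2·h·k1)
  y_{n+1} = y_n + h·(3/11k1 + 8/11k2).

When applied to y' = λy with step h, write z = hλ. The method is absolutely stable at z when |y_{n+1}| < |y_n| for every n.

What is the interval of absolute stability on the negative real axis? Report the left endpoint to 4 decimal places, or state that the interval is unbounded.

z∈(-2.7500,0).

Test eqn y'=λy, z=hλ:
  k1=λy_n ⇒ h·k1=z·y_n;  k2=λ(1+1/2z)y_n ⇒ h·k2=z(1+1/2z)y_n
  y_{n+1}/y_n = 1 + 3/11z + 8/11z(1+1/2z) = 1 + z + 4/11z²
  Hence R(z) = 1 + z + 4/11z².

Find x<0 with |R(x)|<1.
x=-1.54: |R|=0.3224
R=1: x+4/11x²=0 ⇒ x=−11/4=-2.7500; min R=1−1/(4·4/11)=0.3125>−1
Confirm numerically:
  x=-2.664: |R|=0.91669 <1
  x=-2.087: |R|=0.49684 <1
  x=-1.856: |R|=0.39663 <1
  x=-3.313: |R|=1.67826 >1
  x=-2.990: |R|=1.26095 >1
Stable set (-2.7500, 0).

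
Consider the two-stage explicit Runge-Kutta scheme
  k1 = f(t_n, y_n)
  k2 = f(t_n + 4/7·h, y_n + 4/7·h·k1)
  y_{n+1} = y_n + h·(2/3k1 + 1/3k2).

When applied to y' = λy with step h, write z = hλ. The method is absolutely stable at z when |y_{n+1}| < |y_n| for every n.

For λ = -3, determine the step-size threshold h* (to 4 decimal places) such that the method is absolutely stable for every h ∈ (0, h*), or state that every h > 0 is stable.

Set f=λy, z=hλ:
  k1=λy_n ⇒ h·k1=z·y_n;  k2=λ(1+4/7z)y_n ⇒ h·k2=z(1+4/7z)y_n
  y_{n+1}/y_n = 1 + 2/3z + 1/3z(1+4/7z) = 1 + z + 4/21z²
  ⇒ R(z) = 1 + z + 4/21z².

Find x<0 with |R(x)|<1.
x=-1.21: |R|=0.0689
R=1: x+4/21x²=0 ⇒ x=−21/4=-5.2500; min R=1−1/(4·4/21)=-0.3125>−1
Confirm numerically:
  x=-4.979: |R|=0.74299 <1
  x=-4.383: |R|=0.27618 <1
  x=-3.716: |R|=0.08578 <1
  x=-3.165: |R|=0.25696 <1
  x=-5.808: |R|=1.61731 >1
  x=-5.315: |R|=1.06580 >1
  x=-5.292: |R|=1.04234 >1
So |R|<1 on (-5.2500, 0).

(-5.2500,0); λ=-3 ⇒ h* = (21/4)/3 = 1.7500.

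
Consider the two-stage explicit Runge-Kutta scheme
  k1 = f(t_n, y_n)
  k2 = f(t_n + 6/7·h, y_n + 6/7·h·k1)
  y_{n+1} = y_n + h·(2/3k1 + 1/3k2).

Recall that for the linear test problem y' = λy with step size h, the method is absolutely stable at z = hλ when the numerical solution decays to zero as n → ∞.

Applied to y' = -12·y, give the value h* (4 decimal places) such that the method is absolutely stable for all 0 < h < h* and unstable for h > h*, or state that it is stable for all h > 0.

(-3.5000,0); λ=-12 ⇒ h* = (7/2)/12 = 0.2917.

Set f=λy, z=hλ:
  k1=λy_n ⇒ h·k1=z·y_n;  k2=λ(1+6/7z)y_n ⇒ h·k2=z(1+6/7z)y_n
  y_{n+1}/y_n = 1 + 2/3z + 1/3z(1+6/7z) = 1 + z + 2/7z²
  so R(z) = 1 + z + 2/7z².

Need |R(x)|<1, x<0.
x=-1.59: |R|=0.1323
R=1: x+2/7x²=0 ⇒ x=−7/2=-3.5000; min R=1−1/(4·2/7)=0.1250>−1
Confirm numerically:
  x=-2.924: |R|=0.51879 <1
  x=-2.651: |R|=0.35694 <1
  x=-1.884: |R|=0.13013 <1
  x=-1.841: |R|=0.12737 <1
  x=-3.912: |R|=1.46050 >1
  x=-3.798: |R|=1.32337 >1
Interval (-3.5000, 0).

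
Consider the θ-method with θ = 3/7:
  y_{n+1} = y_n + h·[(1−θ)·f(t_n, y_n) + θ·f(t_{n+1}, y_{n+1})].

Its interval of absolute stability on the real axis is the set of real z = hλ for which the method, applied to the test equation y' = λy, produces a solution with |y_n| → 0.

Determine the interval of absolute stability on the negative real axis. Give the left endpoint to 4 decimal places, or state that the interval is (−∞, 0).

(-14.0000, 0).

On y'=λy, z=hλ:
  y_{n+1} = y_n + z·[4/7·y_n + 3/7·y_{n+1}] ⇒ (1 − 3/7z)y_{n+1} = (1 + 4/7z)y_n
  R(z) = (1 + 4/7z)/(1 − 3/7z).

Boundary: |R(x)|=1, x<0.
x=-0.33: |R|=0.7109
R=−1: 1+4/7x = −1+3/7x ⇒ -1/7x=2 ⇒ x=2/(-1/7)=-14.0000
Confirm numerically:
  x=-8.623: |R|=0.83641 <1
  x=-7.956: |R|=0.80420 <1
  x=-7.052: |R|=0.75323 <1
  x=-14.529: |R|=1.01046 >1
  x=-14.370: |R|=1.00738 >1
  x=-14.200: |R|=1.00403 >1
Stable set (-14.0000, 0).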